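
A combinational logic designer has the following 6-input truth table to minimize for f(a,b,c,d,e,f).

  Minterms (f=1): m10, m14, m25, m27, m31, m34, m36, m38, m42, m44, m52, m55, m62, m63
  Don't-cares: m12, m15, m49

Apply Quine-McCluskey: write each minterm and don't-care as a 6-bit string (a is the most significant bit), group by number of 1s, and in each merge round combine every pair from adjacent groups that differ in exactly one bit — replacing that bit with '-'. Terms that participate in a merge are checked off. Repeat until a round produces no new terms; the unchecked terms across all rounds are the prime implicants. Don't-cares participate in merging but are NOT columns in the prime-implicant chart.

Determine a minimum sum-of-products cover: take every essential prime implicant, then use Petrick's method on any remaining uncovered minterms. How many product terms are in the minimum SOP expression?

9

size-2^0 implicants → 001010(✓)  001100(✓)  001110(✓)  001111(✓)  011001(✓)  011011(✓)  011111(✓)  100010(✓)  100100(✓)  100110(✓)  101010(✓)  101100(✓)  110001  110100(✓)  110111(✓)  111110(✓)  111111(✓)
size-2^1 implicants → -01010  -01100  -11111  0-1111  001-10  0011-0  00111-  011-11  0110-1  1-0100  10-010  10-100  100-10  1001-0  11-111  11111-
Unchecked terms (primes): -01010, -01100, -11111, 0-1111, 001-10, 0011-0, 00111-, 011-11, 0110-1, 1-0100, 10-010, 10-100, 100-10, 1001-0, 11-111, 110001, 11111-
Minterm coverage:
  m10 ⊆ -01010,001-10
  m14 ⊆ 001-10,0011-0,00111-
  m25 ⊆ 0110-1 [E]
  m27 ⊆ 011-11,0110-1
  m31 ⊆ -11111,0-1111,011-11
  m34 ⊆ 10-010,100-10
  m36 ⊆ 1-0100,10-100,1001-0
  m38 ⊆ 100-10,1001-0
  m42 ⊆ -01010,10-010
  m44 ⊆ -01100,10-100
  m52 ⊆ 1-0100 [E]
  m55 ⊆ 11-111 [E]
  m62 ⊆ 11111- [E]
  m63 ⊆ -11111,11-111,11111-
E = {0110-1, 1-0100, 11-111, 11111-}
Petrick residual → -01010, -01100, -11111, 001-10, 100-10
Cover = b'cd'ef' + b'cde'f' + bcdef + a'b'cef' + a'bcd'f + ac'de'f' + ab'c'ef' + abdef + abcde  |cover|=9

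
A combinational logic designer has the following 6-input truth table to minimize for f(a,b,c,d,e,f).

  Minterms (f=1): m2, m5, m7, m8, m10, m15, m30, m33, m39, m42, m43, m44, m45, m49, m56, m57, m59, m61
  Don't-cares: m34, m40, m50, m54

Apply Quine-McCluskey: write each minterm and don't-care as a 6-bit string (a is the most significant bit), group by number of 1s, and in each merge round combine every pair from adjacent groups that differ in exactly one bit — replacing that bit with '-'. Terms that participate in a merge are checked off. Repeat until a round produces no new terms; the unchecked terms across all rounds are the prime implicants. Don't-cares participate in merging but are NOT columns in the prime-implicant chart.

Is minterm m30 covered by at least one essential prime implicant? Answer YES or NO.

size-2^0 implicants → 000010(✓)  000101(✓)  000111(✓)  001000(✓)  001010(✓)  001111(✓)  011110  100001(✓)  100010(✓)  100111(✓)  101000(✓)  101010(✓)  101011(✓)  101100(✓)  101101(✓)  110001(✓)  110010(✓)  110110(✓)  111000(✓)  111001(✓)  111011(✓)  111101(✓)
size-2^1 implicants → -00010(✓)  -00111  -01000(✓)  -01010(✓)  00-010(✓)  00-111  0001-1  0010-0(✓)  1-0001  1-0010  1-1000  1-1011  1-1101  10-010(✓)  101-00  1010-0(✓)  10101-  10110-  11-001  110-10  111-01  1110-1  11100-
size-2^2 implicants → -0-010  -010-0
Unchecked terms (primes): -0-010, -00111, -010-0, 00-111, 0001-1, 011110, 1-0001, 1-0010, 1-1000, 1-1011, 1-1101, 101-00, 10101-, 10110-, 11-001, 110-10, 111-01, 1110-1, 11100-
Minterm coverage:
  m2 ⊆ -0-010 [E]
  m5 ⊆ 0001-1 [E]
  m7 ⊆ -00111,00-111,0001-1
  m8 ⊆ -010-0 [E]
  m10 ⊆ -0-010,-010-0
  m15 ⊆ 00-111 [E]
  m30 ⊆ 011110 [E]
  m33 ⊆ 1-0001 [E]
  m39 ⊆ -00111 [E]
  m42 ⊆ -0-010,-010-0,10101-
  m43 ⊆ 1-1011,10101-
  m44 ⊆ 101-00,10110-
  m45 ⊆ 1-1101,10110-
  m49 ⊆ 1-0001,11-001
  m56 ⊆ 1-1000,11100-
  m57 ⊆ 11-001,111-01,1110-1,11100-
  m59 ⊆ 1-1011,1110-1
  m61 ⊆ 1-1101,111-01
E = {-0-010, -00111, -010-0, 00-111, 0001-1, 011110, 1-0001}

YES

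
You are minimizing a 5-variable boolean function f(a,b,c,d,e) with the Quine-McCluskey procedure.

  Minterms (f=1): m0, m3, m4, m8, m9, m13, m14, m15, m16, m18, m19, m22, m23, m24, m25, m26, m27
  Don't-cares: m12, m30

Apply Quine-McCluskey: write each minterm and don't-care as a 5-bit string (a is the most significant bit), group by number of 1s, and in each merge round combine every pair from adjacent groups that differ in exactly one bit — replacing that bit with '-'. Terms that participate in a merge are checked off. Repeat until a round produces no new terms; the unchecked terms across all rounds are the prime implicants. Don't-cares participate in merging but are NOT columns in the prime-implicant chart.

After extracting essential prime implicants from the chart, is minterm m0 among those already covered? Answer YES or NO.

YES

[col 0] 00000*, 00011*, 00100*, 01000*, 01001*, 01100*, 01101*, 01110*, 01111*, 10000*, 10010*, 10011*, 10110*, 10111*, 11000*, 11001*, 11010*, 11011*, 11110*
[col 1] -0000*, -0011, -1000*, -1001*, -1110, 0-000*, 0-100*, 00-00*, 01-00*, 01-01*, 0100-*, 011-0*, 011-1*, 0110-*, 0111-*, 1-000*, 1-010*, 1-011*, 1-110*, 10-10*, 10-11*, 100-0*, 1001-*, 1011-*, 11-10*, 110-0*, 110-1*, 1100-*, 1101-*
[col 2] --000, -100-, 0--00, 01-0-, 011--, 1--10, 1-0-0, 1-01-, 10-1-, 110--
Prime implicants: --000, -0011, -100-, -1110, 0--00, 01-0-, 011--, 1--10, 1-0-0, 1-01-, 10-1-, 110--
PI chart (minterm → PIs covering it):
  0 | --000,0--00
  3 | -0011  (sole → essential)
  4 | 0--00  (sole → essential)
  8 | --000,-100-,0--00,01-0-
  9 | -100-,01-0-
  13 | 01-0-,011--
  14 | -1110,011--
  15 | 011--  (sole → essential)
  16 | --000,1-0-0
  18 | 1--10,1-0-0,1-01-,10-1-
  19 | -0011,1-01-,10-1-
  22 | 1--10,10-1-
  23 | 10-1-  (sole → essential)
  24 | --000,-100-,1-0-0,110--
  25 | -100-,110--
  26 | 1--10,1-0-0,1-01-,110--
  27 | 1-01-,110--
Essential prime implicants: -0011, 0--00, 011--, 10-1-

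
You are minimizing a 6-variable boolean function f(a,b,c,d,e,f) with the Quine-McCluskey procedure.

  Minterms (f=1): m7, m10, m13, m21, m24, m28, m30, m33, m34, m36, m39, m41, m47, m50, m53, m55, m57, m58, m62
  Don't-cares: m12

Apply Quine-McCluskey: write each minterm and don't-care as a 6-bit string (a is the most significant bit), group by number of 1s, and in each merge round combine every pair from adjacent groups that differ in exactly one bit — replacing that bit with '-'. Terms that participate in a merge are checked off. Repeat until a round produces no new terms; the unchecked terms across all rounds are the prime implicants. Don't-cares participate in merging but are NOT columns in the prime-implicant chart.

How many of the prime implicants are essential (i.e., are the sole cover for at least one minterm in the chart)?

size-2^0 implicants → 000111(✓)  001010  001100(✓)  001101(✓)  010101(✓)  011000(✓)  011100(✓)  011110(✓)  100001(✓)  100010(✓)  100100  100111(✓)  101001(✓)  101111(✓)  110010(✓)  110101(✓)  110111(✓)  111001(✓)  111010(✓)  111110(✓)
size-2^1 implicants → -00111  -10101  -11110  0-1100  00110-  011-00  0111-0  1-0010  1-0111  1-1001  10-001  10-111  11-010  1101-1  111-10
Unchecked terms (primes): -00111, -10101, -11110, 0-1100, 001010, 00110-, 011-00, 0111-0, 1-0010, 1-0111, 1-1001, 10-001, 10-111, 100100, 11-010, 1101-1, 111-10
Minterm coverage:
  m7 ⊆ -00111 [E]
  m10 ⊆ 001010 [E]
  m13 ⊆ 00110- [E]
  m21 ⊆ -10101 [E]
  m24 ⊆ 011-00 [E]
  m28 ⊆ 0-1100,011-00,0111-0
  m30 ⊆ -11110,0111-0
  m33 ⊆ 10-001 [E]
  m34 ⊆ 1-0010 [E]
  m36 ⊆ 100100 [E]
  m39 ⊆ -00111,1-0111,10-111
  m41 ⊆ 1-1001,10-001
  m47 ⊆ 10-111 [E]
  m50 ⊆ 1-0010,11-010
  m53 ⊆ -10101,1101-1
  m55 ⊆ 1-0111,1101-1
  m57 ⊆ 1-1001 [E]
  m58 ⊆ 11-010,111-10
  m62 ⊆ -11110,111-10
E = {-00111, -10101, 001010, 00110-, 011-00, 1-0010, 1-1001, 10-001, 10-111, 100100}

10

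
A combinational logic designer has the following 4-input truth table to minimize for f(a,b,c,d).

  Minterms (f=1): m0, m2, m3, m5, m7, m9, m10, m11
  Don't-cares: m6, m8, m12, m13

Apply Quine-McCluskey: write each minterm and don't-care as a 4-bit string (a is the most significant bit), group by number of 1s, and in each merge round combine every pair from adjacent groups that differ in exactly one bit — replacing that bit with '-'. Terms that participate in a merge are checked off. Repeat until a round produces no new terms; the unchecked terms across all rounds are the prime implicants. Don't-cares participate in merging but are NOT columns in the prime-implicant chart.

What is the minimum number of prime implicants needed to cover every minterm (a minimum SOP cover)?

Round 0: 0000✓ 0010✓ 0011✓ 0101✓ 0110✓ 0111✓ 1000✓ 1001✓ 1010✓ 1011✓ 1100✓ 1101✓
Round 1: -000✓ -010✓ -011✓ -101 0-10✓ 0-11✓ 00-0✓ 001-✓ 01-1 011-✓ 1-00✓ 1-01✓ 10-0✓ 10-1✓ 100-✓ 101-✓ 110-✓
Round 2: -0-0 -01- 0-1- 1-0- 10--
PIs = {-0-0, -01-, -101, 0-1-, 01-1, 1-0-, 10--}
Coverage chart:
  m0: -0-0 ←essential
  m2: -0-0,-01-,0-1-
  m3: -01-,0-1-
  m5: -101,01-1
  m7: 0-1-,01-1
  m9: 1-0-,10--
  m10: -0-0,-01-,10--
  m11: -01-,10--
Essential: -0-0
Petrick residual → -01-, 01-1, 1-0-
Min cover (4 terms): b'd' + b'c + a'bd + ac'

4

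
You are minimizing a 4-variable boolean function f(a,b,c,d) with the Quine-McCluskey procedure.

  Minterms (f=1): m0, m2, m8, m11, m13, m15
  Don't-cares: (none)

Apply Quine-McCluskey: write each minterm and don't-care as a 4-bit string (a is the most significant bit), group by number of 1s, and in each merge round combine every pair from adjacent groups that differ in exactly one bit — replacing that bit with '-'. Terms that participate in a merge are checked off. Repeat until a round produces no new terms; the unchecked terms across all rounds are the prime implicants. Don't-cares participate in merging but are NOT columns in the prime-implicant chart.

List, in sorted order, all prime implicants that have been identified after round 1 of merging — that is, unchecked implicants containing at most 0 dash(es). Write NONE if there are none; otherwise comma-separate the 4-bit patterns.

NONE

size-2^0 implicants → 0000(✓)  0010(✓)  1000(✓)  1011(✓)  1101(✓)  1111(✓)
size-2^1 implicants → -000  00-0  1-11  11-1
Unchecked terms (primes): -000, 00-0, 1-11, 11-1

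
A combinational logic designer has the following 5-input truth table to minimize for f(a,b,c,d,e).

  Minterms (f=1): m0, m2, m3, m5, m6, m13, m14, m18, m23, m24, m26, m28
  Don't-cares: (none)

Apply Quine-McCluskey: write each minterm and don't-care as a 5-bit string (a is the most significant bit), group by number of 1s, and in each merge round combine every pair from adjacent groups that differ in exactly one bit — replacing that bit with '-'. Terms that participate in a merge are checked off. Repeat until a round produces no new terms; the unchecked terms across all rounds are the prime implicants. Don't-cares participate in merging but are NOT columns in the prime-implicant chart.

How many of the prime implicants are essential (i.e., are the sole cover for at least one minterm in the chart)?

size-2^0 implicants → 00000(✓)  00010(✓)  00011(✓)  00101(✓)  00110(✓)  01101(✓)  01110(✓)  10010(✓)  10111  11000(✓)  11010(✓)  11100(✓)
size-2^1 implicants → -0010  0-101  0-110  00-10  000-0  0001-  1-010  11-00  110-0
Unchecked terms (primes): -0010, 0-101, 0-110, 00-10, 000-0, 0001-, 1-010, 10111, 11-00, 110-0
Minterm coverage:
  m0 ⊆ 000-0 [E]
  m2 ⊆ -0010,00-10,000-0,0001-
  m3 ⊆ 0001- [E]
  m5 ⊆ 0-101 [E]
  m6 ⊆ 0-110,00-10
  m13 ⊆ 0-101 [E]
  m14 ⊆ 0-110 [E]
  m18 ⊆ -0010,1-010
  m23 ⊆ 10111 [E]
  m24 ⊆ 11-00,110-0
  m26 ⊆ 1-010,110-0
  m28 ⊆ 11-00 [E]
E = {0-101, 0-110, 000-0, 0001-, 10111, 11-00}

6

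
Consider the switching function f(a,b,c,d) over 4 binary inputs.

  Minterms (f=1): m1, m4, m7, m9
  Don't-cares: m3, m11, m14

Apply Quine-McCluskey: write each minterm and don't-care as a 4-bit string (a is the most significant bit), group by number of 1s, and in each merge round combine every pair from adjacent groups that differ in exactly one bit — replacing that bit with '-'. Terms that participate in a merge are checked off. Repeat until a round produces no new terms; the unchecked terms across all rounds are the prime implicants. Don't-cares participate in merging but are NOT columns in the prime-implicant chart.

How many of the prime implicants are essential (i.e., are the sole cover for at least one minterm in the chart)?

size-2^0 implicants → 0001(✓)  0011(✓)  0100  0111(✓)  1001(✓)  1011(✓)  1110
size-2^1 implicants → -001(✓)  -011(✓)  0-11  00-1(✓)  10-1(✓)
size-2^2 implicants → -0-1
Unchecked terms (primes): -0-1, 0-11, 0100, 1110
Minterm coverage:
  m1 ⊆ -0-1 [E]
  m4 ⊆ 0100 [E]
  m7 ⊆ 0-11 [E]
  m9 ⊆ -0-1 [E]
E = {-0-1, 0-11, 0100}

3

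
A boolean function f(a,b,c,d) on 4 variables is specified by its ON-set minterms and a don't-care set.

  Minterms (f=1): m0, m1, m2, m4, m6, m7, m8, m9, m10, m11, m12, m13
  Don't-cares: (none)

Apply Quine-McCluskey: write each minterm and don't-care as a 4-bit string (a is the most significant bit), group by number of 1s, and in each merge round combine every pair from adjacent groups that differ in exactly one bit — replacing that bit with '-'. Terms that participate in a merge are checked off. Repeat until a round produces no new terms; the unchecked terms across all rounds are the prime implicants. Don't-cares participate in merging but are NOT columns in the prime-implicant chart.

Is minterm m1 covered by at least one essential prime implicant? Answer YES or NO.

size-2^0 implicants → 0000(✓)  0001(✓)  0010(✓)  0100(✓)  0110(✓)  0111(✓)  1000(✓)  1001(✓)  1010(✓)  1011(✓)  1100(✓)  1101(✓)
size-2^1 implicants → -000(✓)  -001(✓)  -010(✓)  -100(✓)  0-00(✓)  0-10(✓)  00-0(✓)  000-(✓)  01-0(✓)  011-  1-00(✓)  1-01(✓)  10-0(✓)  10-1(✓)  100-(✓)  101-(✓)  110-(✓)
size-2^2 implicants → --00  -0-0  -00-  0--0  1-0-  10--
Unchecked terms (primes): --00, -0-0, -00-, 0--0, 011-, 1-0-, 10--
Minterm coverage:
  m0 ⊆ --00,-0-0,-00-,0--0
  m1 ⊆ -00- [E]
  m2 ⊆ -0-0,0--0
  m4 ⊆ --00,0--0
  m6 ⊆ 0--0,011-
  m7 ⊆ 011- [E]
  m8 ⊆ --00,-0-0,-00-,1-0-,10--
  m9 ⊆ -00-,1-0-,10--
  m10 ⊆ -0-0,10--
  m11 ⊆ 10-- [E]
  m12 ⊆ --00,1-0-
  m13 ⊆ 1-0- [E]
E = {-00-, 011-, 1-0-, 10--}

YES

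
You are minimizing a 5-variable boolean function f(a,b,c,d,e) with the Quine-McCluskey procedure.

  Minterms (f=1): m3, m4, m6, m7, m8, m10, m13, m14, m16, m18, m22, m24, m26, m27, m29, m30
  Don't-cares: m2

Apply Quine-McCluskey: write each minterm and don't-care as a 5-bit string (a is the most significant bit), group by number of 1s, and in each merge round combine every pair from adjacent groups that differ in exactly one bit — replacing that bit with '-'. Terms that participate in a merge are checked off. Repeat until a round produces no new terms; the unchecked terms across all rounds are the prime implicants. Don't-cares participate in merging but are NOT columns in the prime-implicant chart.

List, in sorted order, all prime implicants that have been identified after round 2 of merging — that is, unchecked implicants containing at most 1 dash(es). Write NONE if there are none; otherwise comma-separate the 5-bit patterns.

size-2^0 implicants → 00010(✓)  00011(✓)  00100(✓)  00110(✓)  00111(✓)  01000(✓)  01010(✓)  01101(✓)  01110(✓)  10000(✓)  10010(✓)  10110(✓)  11000(✓)  11010(✓)  11011(✓)  11101(✓)  11110(✓)
size-2^1 implicants → -0010(✓)  -0110(✓)  -1000(✓)  -1010(✓)  -1101  -1110(✓)  0-010(✓)  0-110(✓)  00-10(✓)  00-11(✓)  0001-(✓)  001-0  0011-(✓)  01-10(✓)  010-0(✓)  1-000(✓)  1-010(✓)  1-110(✓)  10-10(✓)  100-0(✓)  11-10(✓)  110-0(✓)  1101-
size-2^2 implicants → --010(✓)  --110(✓)  -0-10(✓)  -1-10(✓)  -10-0  0--10(✓)  00-1-  1--10(✓)  1-0-0
size-2^3 implicants → ---10
Unchecked terms (primes): ---10, -10-0, -1101, 00-1-, 001-0, 1-0-0, 1101-

-1101, 001-0, 1101-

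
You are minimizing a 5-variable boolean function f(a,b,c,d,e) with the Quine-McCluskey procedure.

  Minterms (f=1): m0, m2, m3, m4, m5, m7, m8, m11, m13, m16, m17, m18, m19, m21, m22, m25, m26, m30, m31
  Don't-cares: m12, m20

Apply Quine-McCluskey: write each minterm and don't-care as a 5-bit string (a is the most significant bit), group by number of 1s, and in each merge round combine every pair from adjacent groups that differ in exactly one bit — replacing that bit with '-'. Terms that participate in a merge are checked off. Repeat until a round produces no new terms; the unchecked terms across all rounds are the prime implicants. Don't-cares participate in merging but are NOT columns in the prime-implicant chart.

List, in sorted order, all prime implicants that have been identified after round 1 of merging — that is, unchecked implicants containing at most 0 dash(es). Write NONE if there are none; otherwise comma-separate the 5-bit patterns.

Round 0: 00000✓ 00010✓ 00011✓ 00100✓ 00101✓ 00111✓ 01000✓ 01011✓ 01100✓ 01101✓ 10000✓ 10001✓ 10010✓ 10011✓ 10100✓ 10101✓ 10110✓ 11001✓ 11010✓ 11110✓ 11111✓
Round 1: -0000✓ -0010✓ -0011✓ -0100✓ -0101✓ 0-000✓ 0-011 0-100✓ 0-101✓ 00-00✓ 00-11 000-0✓ 0001-✓ 001-1 0010-✓ 01-00✓ 0110-✓ 1-001 1-010✓ 1-110✓ 10-00✓ 10-01✓ 10-10✓ 100-0✓ 100-1✓ 1000-✓ 1001-✓ 101-0✓ 1010-✓ 11-10✓ 1111-
Round 2: -0-00 -00-0 -001- -010- 0--00 0-10- 1--10 10--0 10-0- 100--
PIs = {-0-00, -00-0, -001-, -010-, 0--00, 0-011, 0-10-, 00-11, 001-1, 1--10, 1-001, 10--0, 10-0-, 100--, 1111-}

NONE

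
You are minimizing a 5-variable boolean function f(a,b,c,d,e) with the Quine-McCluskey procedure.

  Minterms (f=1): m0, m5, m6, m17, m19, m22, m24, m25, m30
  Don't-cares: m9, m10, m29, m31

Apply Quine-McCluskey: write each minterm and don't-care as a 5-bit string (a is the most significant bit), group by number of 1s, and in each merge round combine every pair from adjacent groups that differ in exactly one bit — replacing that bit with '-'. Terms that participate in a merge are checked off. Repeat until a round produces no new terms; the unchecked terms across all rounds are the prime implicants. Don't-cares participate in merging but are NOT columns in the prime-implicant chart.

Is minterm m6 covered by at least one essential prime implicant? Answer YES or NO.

[col 0] 00000, 00101, 00110*, 01001*, 01010, 10001*, 10011*, 10110*, 11000*, 11001*, 11101*, 11110*, 11111*
[col 1] -0110, -1001, 1-001, 1-110, 100-1, 11-01, 1100-, 111-1, 1111-
Prime implicants: -0110, -1001, 00000, 00101, 01010, 1-001, 1-110, 100-1, 11-01, 1100-, 111-1, 1111-
PI chart (minterm → PIs covering it):
  0 | 00000  (sole → essential)
  5 | 00101  (sole → essential)
  6 | -0110  (sole → essential)
  17 | 1-001,100-1
  19 | 100-1  (sole → essential)
  22 | -0110,1-110
  24 | 1100-  (sole → essential)
  25 | -1001,1-001,11-01,1100-
  30 | 1-110,1111-
Essential prime implicants: -0110, 00000, 00101, 100-1, 1100-

YES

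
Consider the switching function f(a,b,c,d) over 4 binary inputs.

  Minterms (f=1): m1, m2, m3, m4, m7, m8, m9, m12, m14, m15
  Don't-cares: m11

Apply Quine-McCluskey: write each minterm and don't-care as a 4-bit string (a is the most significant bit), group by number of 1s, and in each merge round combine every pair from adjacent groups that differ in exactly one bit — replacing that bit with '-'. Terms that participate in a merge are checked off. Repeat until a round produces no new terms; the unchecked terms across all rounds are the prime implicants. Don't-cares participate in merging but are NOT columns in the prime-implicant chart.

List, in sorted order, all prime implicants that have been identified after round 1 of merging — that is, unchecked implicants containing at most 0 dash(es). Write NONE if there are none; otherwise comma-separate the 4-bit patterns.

NONE

Round 0: 0001✓ 0010✓ 0011✓ 0100✓ 0111✓ 1000✓ 1001✓ 1011✓ 1100✓ 1110✓ 1111✓
Round 1: -001✓ -011✓ -100 -111✓ 0-11✓ 00-1✓ 001- 1-00 1-11✓ 10-1✓ 100- 11-0 111-
Round 2: --11 -0-1
PIs = {--11, -0-1, -100, 001-, 1-00, 100-, 11-0, 111-}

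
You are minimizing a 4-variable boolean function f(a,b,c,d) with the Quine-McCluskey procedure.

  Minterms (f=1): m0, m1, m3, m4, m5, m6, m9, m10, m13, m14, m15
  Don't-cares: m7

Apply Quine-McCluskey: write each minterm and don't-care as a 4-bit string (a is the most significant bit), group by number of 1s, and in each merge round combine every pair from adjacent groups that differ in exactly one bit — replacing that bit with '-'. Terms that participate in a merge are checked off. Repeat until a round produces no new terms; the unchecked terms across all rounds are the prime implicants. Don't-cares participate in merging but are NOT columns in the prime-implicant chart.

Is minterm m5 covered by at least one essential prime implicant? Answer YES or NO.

[col 0] 0000*, 0001*, 0011*, 0100*, 0101*, 0110*, 0111*, 1001*, 1010*, 1101*, 1110*, 1111*
[col 1] -001*, -101*, -110*, -111*, 0-00*, 0-01*, 0-11*, 00-1*, 000-*, 01-0*, 01-1*, 010-*, 011-*, 1-01*, 1-10, 11-1*, 111-*
[col 2] --01, -1-1, -11-, 0--1, 0-0-, 01--
Prime implicants: --01, -1-1, -11-, 0--1, 0-0-, 01--, 1-10
PI chart (minterm → PIs covering it):
  0 | 0-0-  (sole → essential)
  1 | --01,0--1,0-0-
  3 | 0--1  (sole → essential)
  4 | 0-0-,01--
  5 | --01,-1-1,0--1,0-0-,01--
  6 | -11-,01--
  9 | --01  (sole → essential)
  10 | 1-10  (sole → essential)
  13 | --01,-1-1
  14 | -11-,1-10
  15 | -1-1,-11-
Essential prime implicants: --01, 0--1, 0-0-, 1-10

YES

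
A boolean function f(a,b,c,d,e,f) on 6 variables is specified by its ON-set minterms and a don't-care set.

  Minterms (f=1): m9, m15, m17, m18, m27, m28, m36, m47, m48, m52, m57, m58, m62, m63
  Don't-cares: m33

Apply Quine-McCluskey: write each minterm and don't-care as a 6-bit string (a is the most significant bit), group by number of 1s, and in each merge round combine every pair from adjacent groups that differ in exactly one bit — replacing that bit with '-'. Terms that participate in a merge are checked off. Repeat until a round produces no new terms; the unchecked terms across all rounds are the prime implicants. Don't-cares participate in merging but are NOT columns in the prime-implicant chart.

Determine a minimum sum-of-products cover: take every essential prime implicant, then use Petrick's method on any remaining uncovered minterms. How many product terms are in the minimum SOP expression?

11

Round 0: 001001 001111✓ 010001 010010 011011 011100 100001 100100✓ 101111✓ 110000✓ 110100✓ 111001 111010✓ 111110✓ 111111✓
Round 1: -01111 1-0100 1-1111 110-00 111-10 11111-
PIs = {-01111, 001001, 010001, 010010, 011011, 011100, 1-0100, 1-1111, 100001, 110-00, 111-10, 111001, 11111-}
Coverage chart:
  m9: 001001 ←essential
  m15: -01111 ←essential
  m17: 010001 ←essential
  m18: 010010 ←essential
  m27: 011011 ←essential
  m28: 011100 ←essential
  m36: 1-0100 ←essential
  m47: -01111,1-1111
  m48: 110-00 ←essential
  m52: 1-0100,110-00
  m57: 111001 ←essential
  m58: 111-10 ←essential
  m62: 111-10,11111-
  m63: 1-1111,11111-
Essential: -01111, 001001, 010001, 010010, 011011, 011100, 1-0100, 110-00, 111-10, 111001
Petrick residual → 1-1111
Min cover (11 terms): b'cdef + a'b'cd'e'f + a'bc'd'e'f + a'bc'd'ef' + a'bcd'ef + a'bcde'f' + ac'de'f' + acdef + abc'e'f' + abcef' + abcd'e'f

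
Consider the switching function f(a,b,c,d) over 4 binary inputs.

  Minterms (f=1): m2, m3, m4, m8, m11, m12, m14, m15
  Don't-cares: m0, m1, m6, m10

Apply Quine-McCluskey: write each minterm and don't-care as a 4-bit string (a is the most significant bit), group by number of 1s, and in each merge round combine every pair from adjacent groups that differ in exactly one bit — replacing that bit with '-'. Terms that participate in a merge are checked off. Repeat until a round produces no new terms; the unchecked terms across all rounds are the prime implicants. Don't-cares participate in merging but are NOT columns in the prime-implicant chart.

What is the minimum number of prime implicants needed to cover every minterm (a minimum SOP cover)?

size-2^0 implicants → 0000(✓)  0001(✓)  0010(✓)  0011(✓)  0100(✓)  0110(✓)  1000(✓)  1010(✓)  1011(✓)  1100(✓)  1110(✓)  1111(✓)
size-2^1 implicants → -000(✓)  -010(✓)  -011(✓)  -100(✓)  -110(✓)  0-00(✓)  0-10(✓)  00-0(✓)  00-1(✓)  000-(✓)  001-(✓)  01-0(✓)  1-00(✓)  1-10(✓)  1-11(✓)  10-0(✓)  101-(✓)  11-0(✓)  111-(✓)
size-2^2 implicants → --00(✓)  --10(✓)  -0-0(✓)  -01-  -1-0(✓)  0--0(✓)  00--  1--0(✓)  1-1-
size-2^3 implicants → ---0
Unchecked terms (primes): ---0, -01-, 00--, 1-1-
Minterm coverage:
  m2 ⊆ ---0,-01-,00--
  m3 ⊆ -01-,00--
  m4 ⊆ ---0 [E]
  m8 ⊆ ---0 [E]
  m11 ⊆ -01-,1-1-
  m12 ⊆ ---0 [E]
  m14 ⊆ ---0,1-1-
  m15 ⊆ 1-1- [E]
E = {---0, 1-1-}
Petrick residual → -01-
Cover = d' + b'c + ac  |cover|=3

3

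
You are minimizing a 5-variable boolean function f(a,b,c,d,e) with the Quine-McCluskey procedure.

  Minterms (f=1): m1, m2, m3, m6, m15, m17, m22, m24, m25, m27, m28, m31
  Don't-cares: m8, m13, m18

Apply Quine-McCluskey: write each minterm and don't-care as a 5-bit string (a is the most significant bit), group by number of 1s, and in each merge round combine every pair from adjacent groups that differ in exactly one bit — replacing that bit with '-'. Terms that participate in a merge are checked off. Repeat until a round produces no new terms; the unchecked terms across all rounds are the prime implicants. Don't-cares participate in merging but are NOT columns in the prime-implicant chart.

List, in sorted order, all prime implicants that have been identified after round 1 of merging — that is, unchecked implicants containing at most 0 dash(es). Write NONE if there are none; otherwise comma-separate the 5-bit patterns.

NONE

[col 0] 00001*, 00010*, 00011*, 00110*, 01000*, 01101*, 01111*, 10001*, 10010*, 10110*, 11000*, 11001*, 11011*, 11100*, 11111*
[col 1] -0001, -0010*, -0110*, -1000, -1111, 00-10*, 000-1, 0001-, 011-1, 1-001, 10-10*, 11-00, 11-11, 110-1, 1100-
[col 2] -0-10
Prime implicants: -0-10, -0001, -1000, -1111, 000-1, 0001-, 011-1, 1-001, 11-00, 11-11, 110-1, 1100-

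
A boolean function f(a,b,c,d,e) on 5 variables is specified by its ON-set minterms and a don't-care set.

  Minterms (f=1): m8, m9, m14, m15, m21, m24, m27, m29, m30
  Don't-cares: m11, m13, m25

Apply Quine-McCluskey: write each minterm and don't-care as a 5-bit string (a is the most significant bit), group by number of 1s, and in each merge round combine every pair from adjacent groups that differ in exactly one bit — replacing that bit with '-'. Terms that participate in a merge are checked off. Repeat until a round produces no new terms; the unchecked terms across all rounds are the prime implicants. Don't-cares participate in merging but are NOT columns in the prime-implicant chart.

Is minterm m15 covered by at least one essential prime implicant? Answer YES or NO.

size-2^0 implicants → 01000(✓)  01001(✓)  01011(✓)  01101(✓)  01110(✓)  01111(✓)  10101(✓)  11000(✓)  11001(✓)  11011(✓)  11101(✓)  11110(✓)
size-2^1 implicants → -1000(✓)  -1001(✓)  -1011(✓)  -1101(✓)  -1110  01-01(✓)  01-11(✓)  010-1(✓)  0100-(✓)  011-1(✓)  0111-  1-101  11-01(✓)  110-1(✓)  1100-(✓)
size-2^2 implicants → -1-01  -10-1  -100-  01--1
Unchecked terms (primes): -1-01, -10-1, -100-, -1110, 01--1, 0111-, 1-101
Minterm coverage:
  m8 ⊆ -100- [E]
  m9 ⊆ -1-01,-10-1,-100-,01--1
  m14 ⊆ -1110,0111-
  m15 ⊆ 01--1,0111-
  m21 ⊆ 1-101 [E]
  m24 ⊆ -100- [E]
  m27 ⊆ -10-1 [E]
  m29 ⊆ -1-01,1-101
  m30 ⊆ -1110 [E]
E = {-10-1, -100-, -1110, 1-101}

NO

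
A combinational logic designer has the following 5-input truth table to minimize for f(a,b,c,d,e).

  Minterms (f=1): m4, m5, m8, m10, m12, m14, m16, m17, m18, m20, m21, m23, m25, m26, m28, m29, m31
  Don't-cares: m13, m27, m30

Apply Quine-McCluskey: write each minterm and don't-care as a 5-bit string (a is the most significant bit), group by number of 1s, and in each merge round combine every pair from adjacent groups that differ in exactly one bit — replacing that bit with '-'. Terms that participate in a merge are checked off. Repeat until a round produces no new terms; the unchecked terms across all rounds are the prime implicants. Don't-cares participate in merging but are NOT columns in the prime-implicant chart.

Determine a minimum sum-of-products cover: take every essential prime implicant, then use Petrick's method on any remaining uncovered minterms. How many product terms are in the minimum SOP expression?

[col 0] 00100*, 00101*, 01000*, 01010*, 01100*, 01101*, 01110*, 10000*, 10001*, 10010*, 10100*, 10101*, 10111*, 11001*, 11010*, 11011*, 11100*, 11101*, 11110*, 11111*
[col 1] -0100*, -0101*, -1010*, -1100*, -1101*, -1110*, 0-100*, 0-101*, 0010-*, 01-00*, 01-10*, 010-0*, 011-0*, 0110-*, 1-001*, 1-010, 1-100*, 1-101*, 1-111*, 10-00*, 10-01*, 100-0, 1000-*, 101-1*, 1010-*, 11-01*, 11-10*, 11-11*, 110-1*, 1101-*, 111-0*, 111-1*, 1110-*, 1111-*
[col 2] --100*, --101*, -010-*, -1-10, -11-0, -110-*, 0-10-*, 01--0, 1--01, 1-1-1, 1-10-*, 10-0-, 11--1, 11-1-, 111--
[col 3] --10-
Prime implicants: --10-, -1-10, -11-0, 01--0, 1--01, 1-010, 1-1-1, 10-0-, 100-0, 11--1, 11-1-, 111--
PI chart (minterm → PIs covering it):
  4 | --10-  (sole → essential)
  5 | --10-  (sole → essential)
  8 | 01--0  (sole → essential)
  10 | -1-10,01--0
  12 | --10-,-11-0,01--0
  14 | -1-10,-11-0,01--0
  16 | 10-0-,100-0
  17 | 1--01,10-0-
  18 | 1-010,100-0
  20 | --10-,10-0-
  21 | --10-,1--01,1-1-1,10-0-
  23 | 1-1-1  (sole → essential)
  25 | 1--01,11--1
  26 | -1-10,1-010,11-1-
  28 | --10-,-11-0,111--
  29 | --10-,1--01,1-1-1,11--1,111--
  31 | 1-1-1,11--1,11-1-,111--
Essential prime implicants: --10-, 01--0, 1-1-1
Petrick residual → -1-10, 1--01, 100-0
Minimum SOP uses 6 PIs: cd' + bde' + a'be' + ad'e + ace + ab'c'e'

6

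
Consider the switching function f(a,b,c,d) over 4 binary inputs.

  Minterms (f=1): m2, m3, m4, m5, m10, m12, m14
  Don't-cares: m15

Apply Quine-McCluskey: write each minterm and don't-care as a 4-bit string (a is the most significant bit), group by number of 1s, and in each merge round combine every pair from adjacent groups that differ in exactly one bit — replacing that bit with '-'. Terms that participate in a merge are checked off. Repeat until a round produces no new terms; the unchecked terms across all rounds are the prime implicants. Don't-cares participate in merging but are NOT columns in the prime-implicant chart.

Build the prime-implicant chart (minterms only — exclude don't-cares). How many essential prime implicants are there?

size-2^0 implicants → 0010(✓)  0011(✓)  0100(✓)  0101(✓)  1010(✓)  1100(✓)  1110(✓)  1111(✓)
size-2^1 implicants → -010  -100  001-  010-  1-10  11-0  111-
Unchecked terms (primes): -010, -100, 001-, 010-, 1-10, 11-0, 111-
Minterm coverage:
  m2 ⊆ -010,001-
  m3 ⊆ 001- [E]
  m4 ⊆ -100,010-
  m5 ⊆ 010- [E]
  m10 ⊆ -010,1-10
  m12 ⊆ -100,11-0
  m14 ⊆ 1-10,11-0,111-
E = {001-, 010-}

2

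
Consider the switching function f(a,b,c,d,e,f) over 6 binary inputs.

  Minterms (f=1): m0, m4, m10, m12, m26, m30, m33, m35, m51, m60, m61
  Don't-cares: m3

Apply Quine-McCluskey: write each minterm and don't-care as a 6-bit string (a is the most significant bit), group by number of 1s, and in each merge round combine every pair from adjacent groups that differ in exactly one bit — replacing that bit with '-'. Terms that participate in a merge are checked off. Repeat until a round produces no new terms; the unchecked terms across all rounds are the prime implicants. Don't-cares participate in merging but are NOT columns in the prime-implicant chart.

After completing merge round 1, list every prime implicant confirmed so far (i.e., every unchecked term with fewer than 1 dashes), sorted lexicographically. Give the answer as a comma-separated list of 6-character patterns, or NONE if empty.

Round 0: 000000✓ 000011✓ 000100✓ 001010✓ 001100✓ 011010✓ 011110✓ 100001✓ 100011✓ 110011✓ 111100✓ 111101✓
Round 1: -00011 0-1010 00-100 000-00 011-10 1-0011 1000-1 11110-
PIs = {-00011, 0-1010, 00-100, 000-00, 011-10, 1-0011, 1000-1, 11110-}

NONE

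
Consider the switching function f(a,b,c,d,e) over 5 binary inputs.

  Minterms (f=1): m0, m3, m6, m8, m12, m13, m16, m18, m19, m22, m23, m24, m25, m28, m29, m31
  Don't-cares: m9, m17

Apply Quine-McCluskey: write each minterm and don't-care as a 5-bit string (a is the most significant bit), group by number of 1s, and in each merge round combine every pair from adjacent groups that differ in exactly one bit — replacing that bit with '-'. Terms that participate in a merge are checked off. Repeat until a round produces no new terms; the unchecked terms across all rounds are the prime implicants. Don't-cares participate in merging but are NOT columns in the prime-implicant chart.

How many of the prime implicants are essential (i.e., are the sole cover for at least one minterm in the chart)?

4

[col 0] 00000*, 00011*, 00110*, 01000*, 01001*, 01100*, 01101*, 10000*, 10001*, 10010*, 10011*, 10110*, 10111*, 11000*, 11001*, 11100*, 11101*, 11111*
[col 1] -0000*, -0011, -0110, -1000*, -1001*, -1100*, -1101*, 0-000*, 01-00*, 01-01*, 0100-*, 0110-*, 1-000*, 1-001*, 1-111, 10-10*, 10-11*, 100-0*, 100-1*, 1000-*, 1001-*, 1011-*, 11-00*, 11-01*, 1100-*, 111-1, 1110-*
[col 2] --000, -1-00*, -1-01*, -100-*, -110-*, 01-0-*, 1-00-, 10-1-, 100--, 11-0-*
[col 3] -1-0-
Prime implicants: --000, -0011, -0110, -1-0-, 1-00-, 1-111, 10-1-, 100--, 111-1
PI chart (minterm → PIs covering it):
  0 | --000  (sole → essential)
  3 | -0011  (sole → essential)
  6 | -0110  (sole → essential)
  8 | --000,-1-0-
  12 | -1-0-  (sole → essential)
  13 | -1-0-  (sole → essential)
  16 | --000,1-00-,100--
  18 | 10-1-,100--
  19 | -0011,10-1-,100--
  22 | -0110,10-1-
  23 | 1-111,10-1-
  24 | --000,-1-0-,1-00-
  25 | -1-0-,1-00-
  28 | -1-0-  (sole → essential)
  29 | -1-0-,111-1
  31 | 1-111,111-1
Essential prime implicants: --000, -0011, -0110, -1-0-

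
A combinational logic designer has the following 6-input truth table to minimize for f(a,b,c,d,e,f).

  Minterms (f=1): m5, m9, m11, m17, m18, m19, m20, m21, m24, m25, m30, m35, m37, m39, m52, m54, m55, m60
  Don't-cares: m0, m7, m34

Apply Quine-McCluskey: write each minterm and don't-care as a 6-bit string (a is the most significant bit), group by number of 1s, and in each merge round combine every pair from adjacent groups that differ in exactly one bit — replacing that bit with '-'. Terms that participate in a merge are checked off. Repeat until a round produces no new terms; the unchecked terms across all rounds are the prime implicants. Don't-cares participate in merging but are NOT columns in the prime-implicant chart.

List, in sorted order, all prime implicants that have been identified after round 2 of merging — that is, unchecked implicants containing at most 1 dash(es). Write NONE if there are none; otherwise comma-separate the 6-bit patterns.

size-2^0 implicants → 000000  000101(✓)  000111(✓)  001001(✓)  001011(✓)  010001(✓)  010010(✓)  010011(✓)  010100(✓)  010101(✓)  011000(✓)  011001(✓)  011110  100010(✓)  100011(✓)  100101(✓)  100111(✓)  110100(✓)  110110(✓)  110111(✓)  111100(✓)
size-2^1 implicants → -00101(✓)  -00111(✓)  -10100  0-0101  0-1001  0001-1(✓)  0010-1  01-001  010-01  0100-1  01001-  01010-  01100-  1-0111  100-11  10001-  1001-1(✓)  11-100  1101-0  11011-
size-2^2 implicants → -001-1
Unchecked terms (primes): -001-1, -10100, 0-0101, 0-1001, 000000, 0010-1, 01-001, 010-01, 0100-1, 01001-, 01010-, 01100-, 011110, 1-0111, 100-11, 10001-, 11-100, 1101-0, 11011-

-10100, 0-0101, 0-1001, 000000, 0010-1, 01-001, 010-01, 0100-1, 01001-, 01010-, 01100-, 011110, 1-0111, 100-11, 10001-, 11-100, 1101-0, 11011-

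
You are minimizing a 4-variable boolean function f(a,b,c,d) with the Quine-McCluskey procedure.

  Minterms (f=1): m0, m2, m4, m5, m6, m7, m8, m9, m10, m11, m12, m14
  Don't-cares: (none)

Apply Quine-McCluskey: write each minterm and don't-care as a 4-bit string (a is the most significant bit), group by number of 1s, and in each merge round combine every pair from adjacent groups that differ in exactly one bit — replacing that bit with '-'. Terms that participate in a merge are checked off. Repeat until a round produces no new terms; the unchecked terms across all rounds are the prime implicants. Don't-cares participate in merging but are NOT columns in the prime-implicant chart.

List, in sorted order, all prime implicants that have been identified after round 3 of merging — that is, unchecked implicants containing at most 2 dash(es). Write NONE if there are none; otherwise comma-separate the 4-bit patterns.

01--, 10--

[col 0] 0000*, 0010*, 0100*, 0101*, 0110*, 0111*, 1000*, 1001*, 1010*, 1011*, 1100*, 1110*
[col 1] -000*, -010*, -100*, -110*, 0-00*, 0-10*, 00-0*, 01-0*, 01-1*, 010-*, 011-*, 1-00*, 1-10*, 10-0*, 10-1*, 100-*, 101-*, 11-0*
[col 2] --00*, --10*, -0-0*, -1-0*, 0--0*, 01--, 1--0*, 10--
[col 3] ---0
Prime implicants: ---0, 01--, 10--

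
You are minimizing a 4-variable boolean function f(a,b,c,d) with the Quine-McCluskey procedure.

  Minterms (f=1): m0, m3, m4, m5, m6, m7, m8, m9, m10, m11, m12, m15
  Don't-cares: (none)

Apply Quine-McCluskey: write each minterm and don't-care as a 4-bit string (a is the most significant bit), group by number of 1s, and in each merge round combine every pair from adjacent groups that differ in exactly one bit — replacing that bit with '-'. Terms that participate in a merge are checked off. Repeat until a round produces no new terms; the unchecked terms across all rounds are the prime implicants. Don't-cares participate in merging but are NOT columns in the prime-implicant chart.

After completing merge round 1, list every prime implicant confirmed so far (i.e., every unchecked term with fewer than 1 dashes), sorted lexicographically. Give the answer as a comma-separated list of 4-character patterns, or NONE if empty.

NONE

Round 0: 0000✓ 0011✓ 0100✓ 0101✓ 0110✓ 0111✓ 1000✓ 1001✓ 1010✓ 1011✓ 1100✓ 1111✓
Round 1: -000✓ -011✓ -100✓ -111✓ 0-00✓ 0-11✓ 01-0✓ 01-1✓ 010-✓ 011-✓ 1-00✓ 1-11✓ 10-0✓ 10-1✓ 100-✓ 101-✓
Round 2: --00 --11 01-- 10--
PIs = {--00, --11, 01--, 10--}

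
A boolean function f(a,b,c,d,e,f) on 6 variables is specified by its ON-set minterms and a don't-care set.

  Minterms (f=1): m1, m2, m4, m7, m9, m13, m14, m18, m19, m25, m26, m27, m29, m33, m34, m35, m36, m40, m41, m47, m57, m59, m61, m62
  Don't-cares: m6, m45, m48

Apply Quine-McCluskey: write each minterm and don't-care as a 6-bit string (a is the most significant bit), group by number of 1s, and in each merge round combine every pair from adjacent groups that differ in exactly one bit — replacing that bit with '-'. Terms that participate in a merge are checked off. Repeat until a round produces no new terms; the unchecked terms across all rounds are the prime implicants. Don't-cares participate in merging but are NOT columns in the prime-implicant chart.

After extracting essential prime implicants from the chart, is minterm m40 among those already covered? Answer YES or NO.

YES

[col 0] 000001*, 000010*, 000100*, 000110*, 000111*, 001001*, 001101*, 001110*, 010010*, 010011*, 011001*, 011010*, 011011*, 011101*, 100001*, 100010*, 100011*, 100100*, 101000*, 101001*, 101101*, 101111*, 110000, 111001*, 111011*, 111101*, 111110
[col 1] -00001*, -00010, -00100, -01001*, -01101*, -11001*, -11011*, -11101*, 0-0010, 0-1001*, 0-1101*, 00-001*, 00-110, 000-10, 0001-0, 00011-, 001-01*, 01-010*, 01-011*, 01001-*, 011-01*, 0110-1*, 01101-*, 1-1001*, 1-1101*, 10-001*, 1000-1, 10001-, 101-01*, 10100-, 1011-1, 111-01*, 1110-1*
[col 2] --1001*, --1101*, -0-001, -01-01*, -11-01*, -110-1, 0-1-01*, 01-01-, 1-1-01*
[col 3] --1-01
Prime implicants: --1-01, -0-001, -00010, -00100, -110-1, 0-0010, 00-110, 000-10, 0001-0, 00011-, 01-01-, 1000-1, 10001-, 10100-, 1011-1, 110000, 111110
PI chart (minterm → PIs covering it):
  1 | -0-001  (sole → essential)
  2 | -00010,0-0010,000-10
  4 | -00100,0001-0
  7 | 00011-  (sole → essential)
  9 | --1-01,-0-001
  13 | --1-01  (sole → essential)
  14 | 00-110  (sole → essential)
  18 | 0-0010,01-01-
  19 | 01-01-  (sole → essential)
  25 | --1-01,-110-1
  26 | 01-01-  (sole → essential)
  27 | -110-1,01-01-
  29 | --1-01  (sole → essential)
  33 | -0-001,1000-1
  34 | -00010,10001-
  35 | 1000-1,10001-
  36 | -00100  (sole → essential)
  40 | 10100-  (sole → essential)
  41 | --1-01,-0-001,10100-
  47 | 1011-1  (sole → essential)
  57 | --1-01,-110-1
  59 | -110-1  (sole → essential)
  61 | --1-01  (sole → essential)
  62 | 111110  (sole → essential)
Essential prime implicants: --1-01, -0-001, -00100, -110-1, 00-110, 00011-, 01-01-, 10100-, 1011-1, 111110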